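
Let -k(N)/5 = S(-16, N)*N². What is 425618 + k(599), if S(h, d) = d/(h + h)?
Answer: 1088228771/32 ≈ 3.4007e+7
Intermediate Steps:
S(h, d) = d/(2*h) (S(h, d) = d/((2*h)) = d*(1/(2*h)) = d/(2*h))
k(N) = 5*N³/32 (k(N) = -5*(½)*N/(-16)*N² = -5*(½)*N*(-1/16)*N² = -5*(-N/32)*N² = -(-5)*N³/32 = 5*N³/32)
425618 + k(599) = 425618 + (5/32)*599³ = 425618 + (5/32)*214921799 = 425618 + 1074608995/32 = 1088228771/32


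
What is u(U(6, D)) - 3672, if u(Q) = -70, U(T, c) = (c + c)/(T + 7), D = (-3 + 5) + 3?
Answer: -3742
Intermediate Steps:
D = 5 (D = 2 + 3 = 5)
U(T, c) = 2*c/(7 + T) (U(T, c) = (2*c)/(7 + T) = 2*c/(7 + T))
u(U(6, D)) - 3672 = -70 - 3672 = -3742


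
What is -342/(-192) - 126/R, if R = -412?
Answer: 6879/3296 ≈ 2.0871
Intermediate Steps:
-342/(-192) - 126/R = -342/(-192) - 126/(-412) = -342*(-1/192) - 126*(-1/412) = 57/32 + 63/206 = 6879/3296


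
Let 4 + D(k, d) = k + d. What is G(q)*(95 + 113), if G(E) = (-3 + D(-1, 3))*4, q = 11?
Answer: -4160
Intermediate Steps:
D(k, d) = -4 + d + k (D(k, d) = -4 + (k + d) = -4 + (d + k) = -4 + d + k)
G(E) = -20 (G(E) = (-3 + (-4 + 3 - 1))*4 = (-3 - 2)*4 = -5*4 = -20)
G(q)*(95 + 113) = -20*(95 + 113) = -20*208 = -4160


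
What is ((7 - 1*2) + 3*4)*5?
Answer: 85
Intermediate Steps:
((7 - 1*2) + 3*4)*5 = ((7 - 2) + 12)*5 = (5 + 12)*5 = 17*5 = 85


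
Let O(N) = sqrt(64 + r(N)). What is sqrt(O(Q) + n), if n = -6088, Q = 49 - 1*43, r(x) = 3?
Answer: sqrt(-6088 + sqrt(67)) ≈ 77.973*I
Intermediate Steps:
Q = 6 (Q = 49 - 43 = 6)
O(N) = sqrt(67) (O(N) = sqrt(64 + 3) = sqrt(67))
sqrt(O(Q) + n) = sqrt(sqrt(67) - 6088) = sqrt(-6088 + sqrt(67))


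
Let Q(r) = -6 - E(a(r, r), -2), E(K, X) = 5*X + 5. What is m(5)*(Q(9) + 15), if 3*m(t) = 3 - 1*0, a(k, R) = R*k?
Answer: 14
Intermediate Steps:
m(t) = 1 (m(t) = (3 - 1*0)/3 = (3 + 0)/3 = (⅓)*3 = 1)
E(K, X) = 5 + 5*X
Q(r) = -1 (Q(r) = -6 - (5 + 5*(-2)) = -6 - (5 - 10) = -6 - 1*(-5) = -6 + 5 = -1)
m(5)*(Q(9) + 15) = 1*(-1 + 15) = 1*14 = 14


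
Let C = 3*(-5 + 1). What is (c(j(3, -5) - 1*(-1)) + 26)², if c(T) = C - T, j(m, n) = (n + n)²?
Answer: 7569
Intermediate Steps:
C = -12 (C = 3*(-4) = -12)
j(m, n) = 4*n² (j(m, n) = (2*n)² = 4*n²)
c(T) = -12 - T
(c(j(3, -5) - 1*(-1)) + 26)² = ((-12 - (4*(-5)² - 1*(-1))) + 26)² = ((-12 - (4*25 + 1)) + 26)² = ((-12 - (100 + 1)) + 26)² = ((-12 - 1*101) + 26)² = ((-12 - 101) + 26)² = (-113 + 26)² = (-87)² = 7569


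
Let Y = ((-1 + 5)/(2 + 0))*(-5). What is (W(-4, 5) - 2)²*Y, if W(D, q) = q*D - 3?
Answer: -6250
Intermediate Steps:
Y = -10 (Y = (4/2)*(-5) = (4*(½))*(-5) = 2*(-5) = -10)
W(D, q) = -3 + D*q (W(D, q) = D*q - 3 = -3 + D*q)
(W(-4, 5) - 2)²*Y = ((-3 - 4*5) - 2)²*(-10) = ((-3 - 20) - 2)²*(-10) = (-23 - 2)²*(-10) = (-25)²*(-10) = 625*(-10) = -6250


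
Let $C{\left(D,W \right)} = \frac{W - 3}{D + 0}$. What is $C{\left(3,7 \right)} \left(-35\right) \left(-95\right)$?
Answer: $\frac{13300}{3} \approx 4433.3$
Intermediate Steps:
$C{\left(D,W \right)} = \frac{-3 + W}{D}$
$C{\left(3,7 \right)} \left(-35\right) \left(-95\right) = \frac{-3 + 7}{3} \left(-35\right) \left(-95\right) = \frac{1}{3} \cdot 4 \left(-35\right) \left(-95\right) = \frac{4}{3} \left(-35\right) \left(-95\right) = \left(- \frac{140}{3}\right) \left(-95\right) = \frac{13300}{3}$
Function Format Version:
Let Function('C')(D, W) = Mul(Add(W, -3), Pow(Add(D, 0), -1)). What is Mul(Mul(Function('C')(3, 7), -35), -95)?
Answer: Rational(13300, 3) ≈ 4433.3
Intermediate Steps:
Function('C')(D, W) = Mul(Pow(D, -1), Add(-3, W)) (Function('C')(D, W) = Mul(Add(-3, W), Pow(D, -1)) = Mul(Pow(D, -1), Add(-3, W)))
Mul(Mul(Function('C')(3, 7), -35), -95) = Mul(Mul(Mul(Pow(3, -1), Add(-3, 7)), -35), -95) = Mul(Mul(Mul(Rational(1, 3), 4), -35), -95) = Mul(Mul(Rational(4, 3), -35), -95) = Mul(Rational(-140, 3), -95) = Rational(13300, 3)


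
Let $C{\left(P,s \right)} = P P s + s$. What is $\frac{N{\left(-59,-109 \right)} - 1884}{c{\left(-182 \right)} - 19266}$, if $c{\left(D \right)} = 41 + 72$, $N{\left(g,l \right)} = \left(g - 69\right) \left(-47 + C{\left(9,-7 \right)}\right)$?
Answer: $- \frac{77604}{19153} \approx -4.0518$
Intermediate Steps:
$C{\left(P,s \right)} = s + s P^{2}$ ($C{\left(P,s \right)} = P^{2} s + s = s P^{2} + s = s + s P^{2}$)
$N{\left(g,l \right)} = 42849 - 621 g$ ($N{\left(g,l \right)} = \left(g - 69\right) \left(-47 - 7 \left(1 + 9^{2}\right)\right) = \left(-69 + g\right) \left(-47 - 7 \left(1 + 81\right)\right) = \left(-69 + g\right) \left(-47 - 574\right) = \left(-69 + g\right) \left(-621\right) = 42849 - 621 g$)
$c{\left(D \right)} = 113$
$\frac{N{\left(-59,-109 \right)} - 1884}{c{\left(-182 \right)} - 19266} = \frac{\left(42849 - -36639\right) - 1884}{113 - 19266} = \frac{\left(42849 + 36639\right) - 1884}{-19153} = \left(79488 - 1884\right) \left(- \frac{1}{19153}\right) = 77604 \left(- \frac{1}{19153}\right) = - \frac{77604}{19153}$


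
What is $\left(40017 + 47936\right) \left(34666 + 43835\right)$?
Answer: $6904398453$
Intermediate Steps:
$\left(40017 + 47936\right) \left(34666 + 43835\right) = 87953 \cdot 78501 = 6904398453$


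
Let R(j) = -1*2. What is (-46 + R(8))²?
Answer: 2304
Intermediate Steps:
R(j) = -2
(-46 + R(8))² = (-46 - 2)² = (-48)² = 2304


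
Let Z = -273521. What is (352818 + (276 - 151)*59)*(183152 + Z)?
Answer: -32550281217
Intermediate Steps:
(352818 + (276 - 151)*59)*(183152 + Z) = (352818 + (276 - 151)*59)*(183152 - 273521) = (352818 + 125*59)*(-90369) = (352818 + 7375)*(-90369) = 360193*(-90369) = -32550281217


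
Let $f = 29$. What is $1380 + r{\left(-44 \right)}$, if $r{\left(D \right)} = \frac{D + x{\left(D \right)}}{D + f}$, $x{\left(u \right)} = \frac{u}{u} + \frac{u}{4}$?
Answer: $\frac{6918}{5} \approx 1383.6$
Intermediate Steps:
$x{\left(u \right)} = 1 + \frac{u}{4}$ ($x{\left(u \right)} = 1 + u \frac{1}{4} = 1 + \frac{u}{4}$)
$r{\left(D \right)} = \frac{1 + \frac{5 D}{4}}{29 + D}$ ($r{\left(D \right)} = \frac{D + \left(1 + \frac{D}{4}\right)}{D + 29} = \frac{1 + \frac{5 D}{4}}{29 + D}$)
$1380 + r{\left(-44 \right)} = 1380 + \frac{4 + 5 \left(-44\right)}{4 \left(29 - 44\right)} = 1380 + \frac{4 - 220}{4 \left(-15\right)} = 1380 + \frac{1}{4} \left(- \frac{1}{15}\right) \left(-216\right) = 1380 + \frac{18}{5} = \frac{6918}{5}$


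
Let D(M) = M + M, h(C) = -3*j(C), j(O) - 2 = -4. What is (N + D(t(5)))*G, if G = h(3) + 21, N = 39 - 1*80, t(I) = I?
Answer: -837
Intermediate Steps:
j(O) = -2 (j(O) = 2 - 4 = -2)
h(C) = 6 (h(C) = -3*(-2) = 6)
D(M) = 2*M
N = -41 (N = 39 - 80 = -41)
G = 27 (G = 6 + 21 = 27)
(N + D(t(5)))*G = (-41 + 2*5)*27 = (-41 + 10)*27 = -31*27 = -837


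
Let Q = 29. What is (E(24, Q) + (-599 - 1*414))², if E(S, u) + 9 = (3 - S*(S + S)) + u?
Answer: 4588164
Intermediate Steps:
E(S, u) = -6 + u - 2*S² (E(S, u) = -9 + ((3 - S*(S + S)) + u) = -9 + ((3 - S*2*S) + u) = -9 + ((3 - 2*S²) + u) = -9 + (3 + u - 2*S²) = -6 + u - 2*S²)
(E(24, Q) + (-599 - 1*414))² = ((-6 + 29 - 2*24²) + (-599 - 1*414))² = ((-6 + 29 - 2*576) + (-599 - 414))² = ((-6 + 29 - 1152) - 1013)² = (-1129 - 1013)² = (-2142)² = 4588164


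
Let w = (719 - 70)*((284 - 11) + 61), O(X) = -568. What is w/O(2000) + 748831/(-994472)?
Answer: -26999131695/70607512 ≈ -382.38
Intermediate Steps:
w = 216766 (w = 649*(273 + 61) = 649*334 = 216766)
w/O(2000) + 748831/(-994472) = 216766/(-568) + 748831/(-994472) = 216766*(-1/568) + 748831*(-1/994472) = -108383/284 - 748831/994472 = -26999131695/70607512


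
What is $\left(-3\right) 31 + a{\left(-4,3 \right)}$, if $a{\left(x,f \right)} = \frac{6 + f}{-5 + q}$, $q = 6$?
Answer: $-84$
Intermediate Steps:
$a{\left(x,f \right)} = 6 + f$ ($a{\left(x,f \right)} = \frac{6 + f}{-5 + 6} = \frac{6 + f}{1} = \left(6 + f\right) 1 = 6 + f$)
$\left(-3\right) 31 + a{\left(-4,3 \right)} = \left(-3\right) 31 + \left(6 + 3\right) = -93 + 9 = -84$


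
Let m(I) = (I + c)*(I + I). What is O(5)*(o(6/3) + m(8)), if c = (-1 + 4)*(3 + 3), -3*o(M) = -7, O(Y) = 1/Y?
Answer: 251/3 ≈ 83.667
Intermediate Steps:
o(M) = 7/3 (o(M) = -⅓*(-7) = 7/3)
c = 18 (c = 3*6 = 18)
m(I) = 2*I*(18 + I) (m(I) = (I + 18)*(I + I) = (18 + I)*(2*I) = 2*I*(18 + I))
O(5)*(o(6/3) + m(8)) = (7/3 + 2*8*(18 + 8))/5 = (7/3 + 2*8*26)/5 = (7/3 + 416)/5 = (⅕)*(1255/3) = 251/3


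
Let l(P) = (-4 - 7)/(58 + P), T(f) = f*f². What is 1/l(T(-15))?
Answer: 3317/11 ≈ 301.55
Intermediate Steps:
T(f) = f³
l(P) = -11/(58 + P)
1/l(T(-15)) = 1/(-11/(58 + (-15)³)) = 1/(-11/(58 - 3375)) = 1/(-11/(-3317)) = 1/(-11*(-1/3317)) = 1/(11/3317) = 3317/11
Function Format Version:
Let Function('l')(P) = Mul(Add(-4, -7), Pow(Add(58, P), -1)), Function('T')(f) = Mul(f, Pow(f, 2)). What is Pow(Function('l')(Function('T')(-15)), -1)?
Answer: Rational(3317, 11) ≈ 301.55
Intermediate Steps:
Function('T')(f) = Pow(f, 3)
Function('l')(P) = Mul(-11, Pow(Add(58, P), -1))
Pow(Function('l')(Function('T')(-15)), -1) = Pow(Mul(-11, Pow(Add(58, Pow(-15, 3)), -1)), -1) = Pow(Mul(-11, Pow(Add(58, -3375), -1)), -1) = Pow(Mul(-11, Pow(-3317, -1)), -1) = Pow(Mul(-11, Rational(-1, 3317)), -1) = Pow(Rational(11, 3317), -1) = Rational(3317, 11)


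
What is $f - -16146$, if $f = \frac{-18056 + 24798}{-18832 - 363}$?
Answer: $\frac{309915728}{19195} \approx 16146.0$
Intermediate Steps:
$f = - \frac{6742}{19195}$ ($f = \frac{6742}{-19195} = 6742 \left(- \frac{1}{19195}\right) = - \frac{6742}{19195} \approx -0.35124$)
$f - -16146 = - \frac{6742}{19195} - -16146 = - \frac{6742}{19195} + 16146 = \frac{309915728}{19195}$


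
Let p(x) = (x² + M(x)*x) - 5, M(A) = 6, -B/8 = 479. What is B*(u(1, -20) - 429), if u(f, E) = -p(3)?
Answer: 1728232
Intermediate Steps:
B = -3832 (B = -8*479 = -3832)
p(x) = -5 + x² + 6*x (p(x) = (x² + 6*x) - 5 = -5 + x² + 6*x)
u(f, E) = -22 (u(f, E) = -(-5 + 3² + 6*3) = -(-5 + 9 + 18) = -1*22 = -22)
B*(u(1, -20) - 429) = -3832*(-22 - 429) = -3832*(-451) = 1728232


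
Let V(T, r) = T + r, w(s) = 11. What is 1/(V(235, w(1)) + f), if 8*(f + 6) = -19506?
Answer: -4/8793 ≈ -0.00045491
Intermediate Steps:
f = -9777/4 (f = -6 + (⅛)*(-19506) = -6 - 9753/4 = -9777/4 ≈ -2444.3)
1/(V(235, w(1)) + f) = 1/((235 + 11) - 9777/4) = 1/(246 - 9777/4) = 1/(-8793/4) = -4/8793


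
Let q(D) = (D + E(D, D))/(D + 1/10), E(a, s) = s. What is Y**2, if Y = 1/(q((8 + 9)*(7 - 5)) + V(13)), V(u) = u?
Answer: 116281/26142769 ≈ 0.0044479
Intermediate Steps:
q(D) = 2*D/(1/10 + D) (q(D) = (D + D)/(D + 1/10) = (2*D)/(D + 1/10) = (2*D)/(1/10 + D) = 2*D/(1/10 + D))
Y = 341/5113 (Y = 1/(20*((8 + 9)*(7 - 5))/(1 + 10*((8 + 9)*(7 - 5))) + 13) = 1/(20*(17*2)/(1 + 10*(17*2)) + 13) = 1/(20*34/(1 + 10*34) + 13) = 1/(20*34/(1 + 340) + 13) = 1/(20*34/341 + 13) = 1/(20*34*(1/341) + 13) = 1/(680/341 + 13) = 1/(5113/341) = 341/5113 ≈ 0.066693)
Y**2 = (341/5113)**2 = 116281/26142769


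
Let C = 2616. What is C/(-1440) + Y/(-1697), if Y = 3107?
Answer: -371393/101820 ≈ -3.6475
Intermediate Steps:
C/(-1440) + Y/(-1697) = 2616/(-1440) + 3107/(-1697) = 2616*(-1/1440) + 3107*(-1/1697) = -109/60 - 3107/1697 = -371393/101820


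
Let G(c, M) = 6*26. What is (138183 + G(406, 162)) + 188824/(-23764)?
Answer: 821824793/5941 ≈ 1.3833e+5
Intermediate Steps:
G(c, M) = 156
(138183 + G(406, 162)) + 188824/(-23764) = (138183 + 156) + 188824/(-23764) = 138339 + 188824*(-1/23764) = 138339 - 47206/5941 = 821824793/5941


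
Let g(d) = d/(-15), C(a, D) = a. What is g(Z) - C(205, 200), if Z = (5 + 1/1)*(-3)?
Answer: -1019/5 ≈ -203.80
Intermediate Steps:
Z = -18 (Z = (5 + 1)*(-3) = 6*(-3) = -18)
g(d) = -d/15 (g(d) = d*(-1/15) = -d/15)
g(Z) - C(205, 200) = -1/15*(-18) - 1*205 = 6/5 - 205 = -1019/5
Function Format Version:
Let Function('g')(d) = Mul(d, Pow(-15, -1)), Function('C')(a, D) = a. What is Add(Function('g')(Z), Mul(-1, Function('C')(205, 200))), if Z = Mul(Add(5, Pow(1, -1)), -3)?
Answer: Rational(-1019, 5) ≈ -203.80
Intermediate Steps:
Z = -18 (Z = Mul(Add(5, 1), -3) = Mul(6, -3) = -18)
Function('g')(d) = Mul(Rational(-1, 15), d) (Function('g')(d) = Mul(d, Rational(-1, 15)) = Mul(Rational(-1, 15), d))
Add(Function('g')(Z), Mul(-1, Function('C')(205, 200))) = Add(Mul(Rational(-1, 15), -18), Mul(-1, 205)) = Add(Rational(6, 5), -205) = Rational(-1019, 5)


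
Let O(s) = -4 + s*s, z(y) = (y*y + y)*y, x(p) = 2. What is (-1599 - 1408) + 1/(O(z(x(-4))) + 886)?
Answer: -3085181/1026 ≈ -3007.0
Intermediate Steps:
z(y) = y*(y + y²) (z(y) = (y² + y)*y = (y + y²)*y = y*(y + y²))
O(s) = -4 + s²
(-1599 - 1408) + 1/(O(z(x(-4))) + 886) = (-1599 - 1408) + 1/((-4 + (2²*(1 + 2))²) + 886) = -3007 + 1/((-4 + (4*3)²) + 886) = -3007 + 1/((-4 + 12²) + 886) = -3007 + 1/((-4 + 144) + 886) = -3007 + 1/(140 + 886) = -3007 + 1/1026 = -3085181/1026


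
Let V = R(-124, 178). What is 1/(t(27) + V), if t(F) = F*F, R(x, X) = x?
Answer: 1/605 ≈ 0.0016529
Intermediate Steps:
t(F) = F²
V = -124
1/(t(27) + V) = 1/(27² - 124) = 1/(729 - 124) = 1/605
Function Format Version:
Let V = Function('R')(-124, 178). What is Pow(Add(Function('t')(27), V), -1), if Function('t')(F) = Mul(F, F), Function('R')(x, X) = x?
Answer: Rational(1, 605) ≈ 0.0016529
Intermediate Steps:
Function('t')(F) = Pow(F, 2)
V = -124
Pow(Add(Function('t')(27), V), -1) = Pow(Add(Pow(27, 2), -124), -1) = Pow(Add(729, -124), -1) = Pow(605, -1) = Rational(1, 605)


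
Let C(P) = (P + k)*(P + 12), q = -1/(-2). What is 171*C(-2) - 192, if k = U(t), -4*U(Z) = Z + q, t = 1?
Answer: -17013/4 ≈ -4253.3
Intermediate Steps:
q = ½ (q = -1*(-½) = ½ ≈ 0.50000)
U(Z) = -⅛ - Z/4 (U(Z) = -(Z + ½)/4 = -(½ + Z)/4 = -⅛ - Z/4)
k = -3/8 (k = -⅛ - ¼*1 = -⅛ - ¼ = -3/8 ≈ -0.37500)
C(P) = (12 + P)*(-3/8 + P) (C(P) = (P - 3/8)*(P + 12) = (-3/8 + P)*(12 + P) = (12 + P)*(-3/8 + P))
171*C(-2) - 192 = 171*(-9/2 + (-2)² + (93/8)*(-2)) - 192 = 171*(-9/2 + 4 - 93/4) - 192 = 171*(-95/4) - 192 = -16245/4 - 192 = -17013/4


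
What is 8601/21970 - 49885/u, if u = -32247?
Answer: 1373329897/708466590 ≈ 1.9385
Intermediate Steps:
8601/21970 - 49885/u = 8601/21970 - 49885/(-32247) = 8601*(1/21970) - 49885*(-1/32247) = 8601/21970 + 49885/32247 = 1373329897/708466590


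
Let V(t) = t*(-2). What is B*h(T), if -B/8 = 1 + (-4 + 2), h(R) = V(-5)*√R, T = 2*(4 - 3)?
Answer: 80*√2 ≈ 113.14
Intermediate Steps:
V(t) = -2*t
T = 2 (T = 2*1 = 2)
h(R) = 10*√R (h(R) = (-2*(-5))*√R = 10*√R)
B = 8 (B = -8*(1 + (-4 + 2)) = -8*(1 - 2) = -8*(-1) = 8)
B*h(T) = 8*(10*√2) = 80*√2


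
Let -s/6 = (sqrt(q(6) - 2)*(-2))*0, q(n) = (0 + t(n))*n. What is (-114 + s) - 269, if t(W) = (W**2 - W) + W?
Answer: -383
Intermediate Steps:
t(W) = W**2
q(n) = n**3 (q(n) = (0 + n**2)*n = n**2*n = n**3)
s = 0 (s = -6*sqrt(6**3 - 2)*(-2)*0 = -6*sqrt(216 - 2)*(-2)*0 = -6*sqrt(214)*(-2)*0 = -6*(-2*sqrt(214))*0 = -6*0 = 0)
(-114 + s) - 269 = (-114 + 0) - 269 = -114 - 269 = -383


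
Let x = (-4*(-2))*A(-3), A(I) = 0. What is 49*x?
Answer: 0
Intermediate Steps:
x = 0 (x = -4*(-2)*0 = 8*0 = 0)
49*x = 49*0 = 0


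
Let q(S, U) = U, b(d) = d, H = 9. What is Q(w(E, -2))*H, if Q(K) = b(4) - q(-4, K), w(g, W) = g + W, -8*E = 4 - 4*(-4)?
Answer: 153/2 ≈ 76.500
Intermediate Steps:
E = -5/2 (E = -(4 - 4*(-4))/8 = -(4 + 16)/8 = -⅛*20 = -5/2 ≈ -2.5000)
w(g, W) = W + g
Q(K) = 4 - K
Q(w(E, -2))*H = (4 - (-2 - 5/2))*9 = (4 - 1*(-9/2))*9 = (4 + 9/2)*9 = (17/2)*9 = 153/2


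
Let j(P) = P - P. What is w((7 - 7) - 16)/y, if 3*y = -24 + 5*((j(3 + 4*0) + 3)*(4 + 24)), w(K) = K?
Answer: -4/33 ≈ -0.12121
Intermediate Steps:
j(P) = 0
y = 132 (y = (-24 + 5*((0 + 3)*(4 + 24)))/3 = (-24 + 5*(3*28))/3 = (-24 + 5*84)/3 = (-24 + 420)/3 = (⅓)*396 = 132)
w((7 - 7) - 16)/y = ((7 - 7) - 16)/132 = (0 - 16)*(1/132) = -16*1/132 = -4/33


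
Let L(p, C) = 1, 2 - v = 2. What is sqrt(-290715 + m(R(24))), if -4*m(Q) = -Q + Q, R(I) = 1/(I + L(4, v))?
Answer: I*sqrt(290715) ≈ 539.18*I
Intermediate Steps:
v = 0 (v = 2 - 1*2 = 2 - 2 = 0)
R(I) = 1/(1 + I) (R(I) = 1/(I + 1) = 1/(1 + I))
m(Q) = 0 (m(Q) = -(-Q + Q)/4 = -1/4*0 = 0)
sqrt(-290715 + m(R(24))) = sqrt(-290715 + 0) = sqrt(-290715) = I*sqrt(290715)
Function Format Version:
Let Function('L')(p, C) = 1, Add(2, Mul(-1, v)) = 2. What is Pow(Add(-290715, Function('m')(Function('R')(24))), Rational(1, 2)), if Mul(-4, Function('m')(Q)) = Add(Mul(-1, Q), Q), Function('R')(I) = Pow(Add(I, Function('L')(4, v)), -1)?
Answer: Mul(I, Pow(290715, Rational(1, 2))) ≈ Mul(539.18, I)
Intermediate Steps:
v = 0 (v = Add(2, Mul(-1, 2)) = Add(2, -2) = 0)
Function('R')(I) = Pow(Add(1, I), -1) (Function('R')(I) = Pow(Add(I, 1), -1) = Pow(Add(1, I), -1))
Function('m')(Q) = 0 (Function('m')(Q) = Mul(Rational(-1, 4), Add(Mul(-1, Q), Q)) = Mul(Rational(-1, 4), 0) = 0)
Pow(Add(-290715, Function('m')(Function('R')(24))), Rational(1, 2)) = Pow(Add(-290715, 0), Rational(1, 2)) = Pow(-290715, Rational(1, 2)) = Mul(I, Pow(290715, Rational(1, 2)))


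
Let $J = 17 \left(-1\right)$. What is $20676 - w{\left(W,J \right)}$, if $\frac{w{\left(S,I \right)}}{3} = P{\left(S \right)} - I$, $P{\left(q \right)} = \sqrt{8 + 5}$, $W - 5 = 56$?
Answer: $20625 - 3 \sqrt{13} \approx 20614.0$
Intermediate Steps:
$J = -17$
$W = 61$ ($W = 5 + 56 = 61$)
$P{\left(q \right)} = \sqrt{13}$
$w{\left(S,I \right)} = - 3 I + 3 \sqrt{13}$ ($w{\left(S,I \right)} = 3 \left(\sqrt{13} - I\right) = - 3 I + 3 \sqrt{13}$)
$20676 - w{\left(W,J \right)} = 20676 - \left(\left(-3\right) \left(-17\right) + 3 \sqrt{13}\right) = 20676 - \left(51 + 3 \sqrt{13}\right) = 20625 - 3 \sqrt{13}$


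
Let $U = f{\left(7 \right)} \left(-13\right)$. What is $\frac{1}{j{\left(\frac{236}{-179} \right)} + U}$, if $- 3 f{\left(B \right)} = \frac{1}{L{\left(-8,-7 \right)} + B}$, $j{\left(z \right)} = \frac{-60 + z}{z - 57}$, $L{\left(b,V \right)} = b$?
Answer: $- \frac{31317}{102779} \approx -0.3047$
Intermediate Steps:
$j{\left(z \right)} = \frac{-60 + z}{-57 + z}$
$f{\left(B \right)} = - \frac{1}{3 \left(-8 + B\right)}$
$U = - \frac{13}{3}$ ($U = - \frac{1}{-24 + 3 \cdot 7} \left(-13\right) = - \frac{1}{-24 + 21} \left(-13\right) = - \frac{1}{-3} \left(-13\right) = \left(-1\right) \left(- \frac{1}{3}\right) \left(-13\right) = \frac{1}{3} \left(-13\right) = - \frac{13}{3} \approx -4.3333$)
$\frac{1}{j{\left(\frac{236}{-179} \right)} + U} = \frac{1}{\frac{-60 + \frac{236}{-179}}{-57 + \frac{236}{-179}} - \frac{13}{3}} = \frac{1}{\frac{-60 + 236 \left(- \frac{1}{179}\right)}{-57 + 236 \left(- \frac{1}{179}\right)} - \frac{13}{3}} = \frac{1}{\frac{-60 - \frac{236}{179}}{-57 - \frac{236}{179}} - \frac{13}{3}} = \frac{1}{\frac{1}{- \frac{10439}{179}} \left(- \frac{10976}{179}\right) - \frac{13}{3}} = \frac{1}{\left(- \frac{179}{10439}\right) \left(- \frac{10976}{179}\right) - \frac{13}{3}} = \frac{1}{\frac{10976}{10439} - \frac{13}{3}} = \frac{1}{- \frac{102779}{31317}} = - \frac{31317}{102779}$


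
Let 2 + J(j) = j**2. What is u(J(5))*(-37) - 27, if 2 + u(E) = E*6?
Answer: -5059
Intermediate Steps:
J(j) = -2 + j**2
u(E) = -2 + 6*E (u(E) = -2 + E*6 = -2 + 6*E)
u(J(5))*(-37) - 27 = (-2 + 6*(-2 + 5**2))*(-37) - 27 = (-2 + 6*(-2 + 25))*(-37) - 27 = (-2 + 6*23)*(-37) - 27 = (-2 + 138)*(-37) - 27 = 136*(-37) - 27 = -5032 - 27 = -5059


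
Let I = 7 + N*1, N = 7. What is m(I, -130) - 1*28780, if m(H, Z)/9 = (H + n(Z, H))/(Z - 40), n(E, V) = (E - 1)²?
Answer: -1009435/34 ≈ -29689.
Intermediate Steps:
n(E, V) = (-1 + E)²
I = 14 (I = 7 + 7*1 = 7 + 7 = 14)
m(H, Z) = 9*(H + (-1 + Z)²)/(-40 + Z) (m(H, Z) = 9*((H + (-1 + Z)²)/(Z - 40)) = 9*((H + (-1 + Z)²)/(-40 + Z)) = 9*(H + (-1 + Z)²)/(-40 + Z))
m(I, -130) - 1*28780 = 9*(14 + (-1 - 130)²)/(-40 - 130) - 1*28780 = 9*(14 + (-131)²)/(-170) - 28780 = 9*(-1/170)*(14 + 17161) - 28780 = 9*(-1/170)*17175 - 28780 = -30915/34 - 28780 = -1009435/34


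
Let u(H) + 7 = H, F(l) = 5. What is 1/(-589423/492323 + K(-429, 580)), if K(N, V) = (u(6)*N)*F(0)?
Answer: 492323/1055443412 ≈ 0.00046646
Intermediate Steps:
u(H) = -7 + H
K(N, V) = -5*N (K(N, V) = ((-7 + 6)*N)*5 = -N*5 = -5*N)
1/(-589423/492323 + K(-429, 580)) = 1/(-589423/492323 - 5*(-429)) = 1/(-589423*1/492323 + 2145) = 1/(-589423/492323 + 2145) = 1/(1055443412/492323) = 492323/1055443412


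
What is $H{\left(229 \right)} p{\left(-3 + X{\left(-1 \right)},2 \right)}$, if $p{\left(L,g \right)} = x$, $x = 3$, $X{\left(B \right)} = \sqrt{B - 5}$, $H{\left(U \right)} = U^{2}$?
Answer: $157323$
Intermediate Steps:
$X{\left(B \right)} = \sqrt{-5 + B}$
$p{\left(L,g \right)} = 3$
$H{\left(229 \right)} p{\left(-3 + X{\left(-1 \right)},2 \right)} = 229^{2} \cdot 3 = 52441 \cdot 3 = 157323$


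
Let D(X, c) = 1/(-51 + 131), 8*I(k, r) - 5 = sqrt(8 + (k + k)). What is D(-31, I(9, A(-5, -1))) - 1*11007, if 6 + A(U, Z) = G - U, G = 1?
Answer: -880559/80 ≈ -11007.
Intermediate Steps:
A(U, Z) = -5 - U (A(U, Z) = -6 + (1 - U) = -5 - U)
I(k, r) = 5/8 + sqrt(8 + 2*k)/8 (I(k, r) = 5/8 + sqrt(8 + (k + k))/8 = 5/8 + sqrt(8 + 2*k)/8)
D(X, c) = 1/80
D(-31, I(9, A(-5, -1))) - 1*11007 = 1/80 - 1*11007 = 1/80 - 11007 = -880559/80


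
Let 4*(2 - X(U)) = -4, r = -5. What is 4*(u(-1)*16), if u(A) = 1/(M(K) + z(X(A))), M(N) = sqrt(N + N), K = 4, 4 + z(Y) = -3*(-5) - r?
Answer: 128/31 - 16*sqrt(2)/31 ≈ 3.3991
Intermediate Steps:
X(U) = 3 (X(U) = 2 - 1/4*(-4) = 2 + 1 = 3)
z(Y) = 16 (z(Y) = -4 + (-3*(-5) - 1*(-5)) = -4 + (15 + 5) = -4 + 20 = 16)
M(N) = sqrt(2)*sqrt(N) (M(N) = sqrt(2*N) = sqrt(2)*sqrt(N))
u(A) = 1/(16 + 2*sqrt(2)) (u(A) = 1/(sqrt(2)*sqrt(4) + 16) = 1/(sqrt(2)*2 + 16) = 1/(2*sqrt(2) + 16) = 1/(16 + 2*sqrt(2)))
4*(u(-1)*16) = 4*((2/31 - sqrt(2)/124)*16) = 4*(32/31 - 4*sqrt(2)/31) = 128/31 - 16*sqrt(2)/31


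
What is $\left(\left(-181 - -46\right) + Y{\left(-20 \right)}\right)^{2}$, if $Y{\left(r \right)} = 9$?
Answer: $15876$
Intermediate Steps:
$\left(\left(-181 - -46\right) + Y{\left(-20 \right)}\right)^{2} = \left(\left(-181 - -46\right) + 9\right)^{2} = \left(\left(-181 + 46\right) + 9\right)^{2} = \left(-135 + 9\right)^{2} = \left(-126\right)^{2} = 15876$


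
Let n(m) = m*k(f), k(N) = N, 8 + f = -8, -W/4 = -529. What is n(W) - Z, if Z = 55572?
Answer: -89428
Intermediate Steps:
W = 2116 (W = -4*(-529) = 2116)
f = -16 (f = -8 - 8 = -16)
n(m) = -16*m (n(m) = m*(-16) = -16*m)
n(W) - Z = -16*2116 - 1*55572 = -33856 - 55572 = -89428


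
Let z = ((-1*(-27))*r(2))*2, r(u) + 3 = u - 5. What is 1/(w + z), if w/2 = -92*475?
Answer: -1/87724 ≈ -1.1399e-5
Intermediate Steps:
r(u) = -8 + u (r(u) = -3 + (u - 5) = -3 + (-5 + u) = -8 + u)
z = -324 (z = ((-1*(-27))*(-8 + 2))*2 = (27*(-6))*2 = -162*2 = -324)
w = -87400 (w = 2*(-92*475) = 2*(-43700) = -87400)
1/(w + z) = 1/(-87400 - 324) = 1/(-87724) = -1/87724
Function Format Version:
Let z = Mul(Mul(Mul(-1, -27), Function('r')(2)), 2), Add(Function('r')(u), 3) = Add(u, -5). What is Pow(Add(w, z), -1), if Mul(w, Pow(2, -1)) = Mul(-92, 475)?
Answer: Rational(-1, 87724) ≈ -1.1399e-5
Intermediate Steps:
Function('r')(u) = Add(-8, u) (Function('r')(u) = Add(-3, Add(u, -5)) = Add(-3, Add(-5, u)) = Add(-8, u))
z = -324 (z = Mul(Mul(Mul(-1, -27), Add(-8, 2)), 2) = Mul(Mul(27, -6), 2) = Mul(-162, 2) = -324)
w = -87400 (w = Mul(2, Mul(-92, 475)) = Mul(2, -43700) = -87400)
Pow(Add(w, z), -1) = Pow(Add(-87400, -324), -1) = Pow(-87724, -1) = Rational(-1, 87724)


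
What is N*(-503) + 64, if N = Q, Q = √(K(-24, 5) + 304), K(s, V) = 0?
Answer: 64 - 2012*√19 ≈ -8706.1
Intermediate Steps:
Q = 4*√19 (Q = √(0 + 304) = √304 = 4*√19 ≈ 17.436)
N = 4*√19 ≈ 17.436
N*(-503) + 64 = (4*√19)*(-503) + 64 = -2012*√19 + 64 = 64 - 2012*√19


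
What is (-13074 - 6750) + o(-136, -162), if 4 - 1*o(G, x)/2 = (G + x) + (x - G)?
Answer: -19168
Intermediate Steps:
o(G, x) = 8 - 4*x (o(G, x) = 8 - 2*((G + x) + (x - G)) = 8 - 4*x)
(-13074 - 6750) + o(-136, -162) = (-13074 - 6750) + (8 - 4*(-162)) = -19824 + (8 + 648) = -19824 + 656 = -19168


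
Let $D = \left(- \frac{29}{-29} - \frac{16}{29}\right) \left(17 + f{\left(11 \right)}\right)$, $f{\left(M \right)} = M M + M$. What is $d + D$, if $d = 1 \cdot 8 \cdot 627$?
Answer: $\frac{147401}{29} \approx 5082.8$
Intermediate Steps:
$f{\left(M \right)} = M + M^{2}$ ($f{\left(M \right)} = M^{2} + M = M + M^{2}$)
$d = 5016$ ($d = 8 \cdot 627 = 5016$)
$D = \frac{1937}{29}$ ($D = \left(- \frac{29}{-29} - \frac{16}{29}\right) \left(17 + 11 \left(1 + 11\right)\right) = \left(\left(-29\right) \left(- \frac{1}{29}\right) - \frac{16}{29}\right) \left(17 + 11 \cdot 12\right) = \left(1 - \frac{16}{29}\right) \left(17 + 132\right) = \frac{13}{29} \cdot 149 = \frac{1937}{29} \approx 66.793$)
$d + D = 5016 + \frac{1937}{29} = \frac{147401}{29}$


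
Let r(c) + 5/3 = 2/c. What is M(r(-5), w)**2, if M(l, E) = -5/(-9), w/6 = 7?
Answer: 25/81 ≈ 0.30864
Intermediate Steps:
w = 42 (w = 6*7 = 42)
r(c) = -5/3 + 2/c
M(l, E) = 5/9 (M(l, E) = -5*(-1/9) = 5/9)
M(r(-5), w)**2 = (5/9)**2 = 25/81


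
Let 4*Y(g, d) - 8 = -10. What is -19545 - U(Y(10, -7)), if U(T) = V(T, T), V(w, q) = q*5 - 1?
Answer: -39083/2 ≈ -19542.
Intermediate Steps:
V(w, q) = -1 + 5*q (V(w, q) = 5*q - 1 = -1 + 5*q)
Y(g, d) = -1/2 (Y(g, d) = 2 + (1/4)*(-10) = 2 - 5/2 = -1/2)
U(T) = -1 + 5*T
-19545 - U(Y(10, -7)) = -19545 - (-1 + 5*(-1/2)) = -19545 - (-1 - 5/2) = -19545 - 1*(-7/2) = -19545 + 7/2 = -39083/2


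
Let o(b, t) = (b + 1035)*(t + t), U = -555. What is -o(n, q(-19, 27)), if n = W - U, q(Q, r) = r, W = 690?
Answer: -123120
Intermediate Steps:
n = 1245 (n = 690 - 1*(-555) = 690 + 555 = 1245)
o(b, t) = 2*t*(1035 + b) (o(b, t) = (1035 + b)*(2*t) = 2*t*(1035 + b))
-o(n, q(-19, 27)) = -2*27*(1035 + 1245) = -2*27*2280 = -1*123120 = -123120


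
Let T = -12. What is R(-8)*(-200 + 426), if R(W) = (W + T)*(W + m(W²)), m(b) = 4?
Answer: 18080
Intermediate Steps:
R(W) = (-12 + W)*(4 + W) (R(W) = (W - 12)*(W + 4) = (-12 + W)*(4 + W))
R(-8)*(-200 + 426) = (-48 + (-8)² - 8*(-8))*(-200 + 426) = (-48 + 64 + 64)*226 = 80*226 = 18080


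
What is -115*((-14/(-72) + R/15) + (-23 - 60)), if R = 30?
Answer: 334535/36 ≈ 9292.6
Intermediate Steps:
-115*((-14/(-72) + R/15) + (-23 - 60)) = -115*((-14/(-72) + 30/15) + (-23 - 60)) = -115*((-14*(-1/72) + 30*(1/15)) - 83) = -115*((7/36 + 2) - 83) = -115*(79/36 - 83) = -115*(-2909/36) = 334535/36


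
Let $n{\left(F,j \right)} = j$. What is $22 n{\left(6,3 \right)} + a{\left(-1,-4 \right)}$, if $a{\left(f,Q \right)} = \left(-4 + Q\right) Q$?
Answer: $98$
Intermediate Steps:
$a{\left(f,Q \right)} = Q \left(-4 + Q\right)$
$22 n{\left(6,3 \right)} + a{\left(-1,-4 \right)} = 22 \cdot 3 - 4 \left(-4 - 4\right) = 66 - -32 = 66 + 32 = 98$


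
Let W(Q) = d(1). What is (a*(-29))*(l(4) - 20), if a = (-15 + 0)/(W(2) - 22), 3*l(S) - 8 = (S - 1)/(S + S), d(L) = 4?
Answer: 59885/144 ≈ 415.87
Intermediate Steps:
l(S) = 8/3 + (-1 + S)/(6*S) (l(S) = 8/3 + ((S - 1)/(S + S))/3 = 8/3 + ((-1 + S)/((2*S)))/3 = 8/3 + ((-1 + S)*(1/(2*S)))/3 = 8/3 + ((-1 + S)/(2*S))/3 = 8/3 + (-1 + S)/(6*S))
W(Q) = 4
a = ⅚ (a = (-15 + 0)/(4 - 22) = -15/(-18) = -15*(-1/18) = ⅚ ≈ 0.83333)
(a*(-29))*(l(4) - 20) = ((⅚)*(-29))*((⅙)*(-1 + 17*4)/4 - 20) = -145*((⅙)*(¼)*(-1 + 68) - 20)/6 = -145*((⅙)*(¼)*67 - 20)/6 = -145*(67/24 - 20)/6 = -145/6*(-413/24) = 59885/144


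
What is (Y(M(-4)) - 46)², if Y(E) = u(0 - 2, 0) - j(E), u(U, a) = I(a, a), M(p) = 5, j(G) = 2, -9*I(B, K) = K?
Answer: 2304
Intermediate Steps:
I(B, K) = -K/9
u(U, a) = -a/9
Y(E) = -2 (Y(E) = -⅑*0 - 1*2 = 0 - 2 = -2)
(Y(M(-4)) - 46)² = (-2 - 46)² = (-48)² = 2304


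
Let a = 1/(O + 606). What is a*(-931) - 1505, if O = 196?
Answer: -1207941/802 ≈ -1506.2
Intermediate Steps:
a = 1/802 (a = 1/(196 + 606) = 1/802 ≈ 0.0012469)
a*(-931) - 1505 = (1/802)*(-931) - 1505 = -931/802 - 1505 = -1207941/802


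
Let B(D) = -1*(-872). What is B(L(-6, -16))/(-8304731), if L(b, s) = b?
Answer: -872/8304731 ≈ -0.00010500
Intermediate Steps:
B(D) = 872
B(L(-6, -16))/(-8304731) = 872/(-8304731) = 872*(-1/8304731) = -872/8304731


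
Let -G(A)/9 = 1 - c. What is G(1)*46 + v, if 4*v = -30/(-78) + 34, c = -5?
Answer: -128721/52 ≈ -2475.4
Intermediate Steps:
G(A) = -54 (G(A) = -9*(1 - 1*(-5)) = -9*(1 + 5) = -9*6 = -54)
v = 447/52 (v = (-30/(-78) + 34)/4 = (-30*(-1/78) + 34)/4 = (5/13 + 34)/4 = (1/4)*(447/13) = 447/52 ≈ 8.5962)
G(1)*46 + v = -54*46 + 447/52 = -2484 + 447/52 = -128721/52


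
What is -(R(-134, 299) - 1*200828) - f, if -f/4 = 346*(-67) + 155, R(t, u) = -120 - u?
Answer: 109139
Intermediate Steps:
f = 92108 (f = -4*(346*(-67) + 155) = -4*(-23182 + 155) = -4*(-23027) = 92108)
-(R(-134, 299) - 1*200828) - f = -((-120 - 1*299) - 1*200828) - 1*92108 = -((-120 - 299) - 200828) - 92108 = -(-419 - 200828) - 92108 = -1*(-201247) - 92108 = 201247 - 92108 = 109139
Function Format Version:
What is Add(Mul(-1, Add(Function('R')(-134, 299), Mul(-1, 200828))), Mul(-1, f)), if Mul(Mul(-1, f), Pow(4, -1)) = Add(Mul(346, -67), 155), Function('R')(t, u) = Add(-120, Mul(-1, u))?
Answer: 109139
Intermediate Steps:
f = 92108 (f = Mul(-4, Add(Mul(346, -67), 155)) = Mul(-4, Add(-23182, 155)) = Mul(-4, -23027) = 92108)
Add(Mul(-1, Add(Function('R')(-134, 299), Mul(-1, 200828))), Mul(-1, f)) = Add(Mul(-1, Add(Add(-120, Mul(-1, 299)), Mul(-1, 200828))), Mul(-1, 92108)) = Add(Mul(-1, Add(Add(-120, -299), -200828)), -92108) = Add(Mul(-1, Add(-419, -200828)), -92108) = Add(Mul(-1, -201247), -92108) = Add(201247, -92108) = 109139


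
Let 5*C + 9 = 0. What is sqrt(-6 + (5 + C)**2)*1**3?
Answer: sqrt(106)/5 ≈ 2.0591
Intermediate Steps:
C = -9/5 (C = -9/5 + (1/5)*0 = -9/5 + 0 = -9/5 ≈ -1.8000)
sqrt(-6 + (5 + C)**2)*1**3 = sqrt(-6 + (5 - 9/5)**2)*1**3 = sqrt(-6 + (16/5)**2)*1 = sqrt(-6 + 256/25)*1 = sqrt(106/25)*1 = (sqrt(106)/5)*1 = sqrt(106)/5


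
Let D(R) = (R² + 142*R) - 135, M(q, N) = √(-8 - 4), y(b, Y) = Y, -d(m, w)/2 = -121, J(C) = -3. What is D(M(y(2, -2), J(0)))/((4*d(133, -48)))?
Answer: -147/968 + 71*I*√3/242 ≈ -0.15186 + 0.50816*I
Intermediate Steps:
d(m, w) = 242 (d(m, w) = -2*(-121) = 242)
M(q, N) = 2*I*√3 (M(q, N) = √(-12) = 2*I*√3)
D(R) = -135 + R² + 142*R
D(M(y(2, -2), J(0)))/((4*d(133, -48))) = (-135 + (2*I*√3)² + 142*(2*I*√3))/((4*242)) = (-135 - 12 + 284*I*√3)/968 = (-147 + 284*I*√3)*(1/968) = -147/968 + 71*I*√3/242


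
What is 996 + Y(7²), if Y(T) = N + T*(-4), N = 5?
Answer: 805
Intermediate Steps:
Y(T) = 5 - 4*T (Y(T) = 5 + T*(-4) = 5 - 4*T)
996 + Y(7²) = 996 + (5 - 4*7²) = 996 + (5 - 4*49) = 996 + (5 - 196) = 996 - 191 = 805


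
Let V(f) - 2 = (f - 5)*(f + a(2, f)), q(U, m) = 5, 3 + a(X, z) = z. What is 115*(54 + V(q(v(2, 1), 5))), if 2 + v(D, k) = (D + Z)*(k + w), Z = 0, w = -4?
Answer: 6440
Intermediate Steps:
a(X, z) = -3 + z
v(D, k) = -2 + D*(-4 + k) (v(D, k) = -2 + (D + 0)*(k - 4) = -2 + D*(-4 + k))
V(f) = 2 + (-5 + f)*(-3 + 2*f) (V(f) = 2 + (f - 5)*(f + (-3 + f)) = 2 + (-5 + f)*(-3 + 2*f))
115*(54 + V(q(v(2, 1), 5))) = 115*(54 + (17 - 13*5 + 2*5²)) = 115*(54 + (17 - 65 + 2*25)) = 115*(54 + (17 - 65 + 50)) = 115*(54 + 2) = 115*56 = 6440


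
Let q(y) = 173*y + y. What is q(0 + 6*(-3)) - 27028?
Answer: -30160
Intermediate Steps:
q(y) = 174*y
q(0 + 6*(-3)) - 27028 = 174*(0 + 6*(-3)) - 27028 = 174*(0 - 18) - 27028 = 174*(-18) - 27028 = -3132 - 27028 = -30160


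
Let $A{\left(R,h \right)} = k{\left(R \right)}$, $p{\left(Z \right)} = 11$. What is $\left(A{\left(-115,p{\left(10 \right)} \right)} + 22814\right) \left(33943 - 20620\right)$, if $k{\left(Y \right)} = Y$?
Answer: $302418777$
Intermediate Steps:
$A{\left(R,h \right)} = R$
$\left(A{\left(-115,p{\left(10 \right)} \right)} + 22814\right) \left(33943 - 20620\right) = \left(-115 + 22814\right) \left(33943 - 20620\right) = 22699 \cdot 13323 = 302418777$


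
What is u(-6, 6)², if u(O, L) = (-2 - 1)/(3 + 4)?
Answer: 9/49 ≈ 0.18367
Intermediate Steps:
u(O, L) = -3/7
u(-6, 6)² = (-3/7)² = 9/49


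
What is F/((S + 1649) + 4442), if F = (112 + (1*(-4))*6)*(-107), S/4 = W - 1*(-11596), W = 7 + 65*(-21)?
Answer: -9416/47043 ≈ -0.20016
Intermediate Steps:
W = -1358 (W = 7 - 1365 = -1358)
S = 40952 (S = 4*(-1358 - 1*(-11596)) = 4*(-1358 + 11596) = 4*10238 = 40952)
F = -9416 (F = (112 - 4*6)*(-107) = (112 - 24)*(-107) = 88*(-107) = -9416)
F/((S + 1649) + 4442) = -9416/((40952 + 1649) + 4442) = -9416/(42601 + 4442) = -9416/47043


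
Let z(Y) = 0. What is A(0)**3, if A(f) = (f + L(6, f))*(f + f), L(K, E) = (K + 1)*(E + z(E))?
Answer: 0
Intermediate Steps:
L(K, E) = E*(1 + K) (L(K, E) = (K + 1)*(E + 0) = (1 + K)*E = E*(1 + K))
A(f) = 16*f**2 (A(f) = (f + f*(1 + 6))*(f + f) = (f + f*7)*(2*f) = (f + 7*f)*(2*f) = (8*f)*(2*f) = 16*f**2)
A(0)**3 = (16*0**2)**3 = (16*0)**3 = 0**3 = 0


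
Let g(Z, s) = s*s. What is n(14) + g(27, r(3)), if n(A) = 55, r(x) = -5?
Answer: 80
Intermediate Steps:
g(Z, s) = s**2
n(14) + g(27, r(3)) = 55 + (-5)**2 = 55 + 25 = 80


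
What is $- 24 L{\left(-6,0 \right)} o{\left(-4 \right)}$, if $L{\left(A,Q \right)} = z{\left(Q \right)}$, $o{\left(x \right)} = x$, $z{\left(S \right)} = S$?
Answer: $0$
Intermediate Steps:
$L{\left(A,Q \right)} = Q$
$- 24 L{\left(-6,0 \right)} o{\left(-4 \right)} = \left(-24\right) 0 \left(-4\right) = 0 \left(-4\right) = 0$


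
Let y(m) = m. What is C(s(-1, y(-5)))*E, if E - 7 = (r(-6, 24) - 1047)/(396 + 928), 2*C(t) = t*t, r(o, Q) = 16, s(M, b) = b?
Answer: 205925/2648 ≈ 77.766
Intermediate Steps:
C(t) = t**2/2 (C(t) = (t*t)/2 = t**2/2)
E = 8237/1324 (E = 7 + (16 - 1047)/(396 + 928) = 7 - 1031/1324 = 8237/1324 ≈ 6.2213)
C(s(-1, y(-5)))*E = ((1/2)*(-5)**2)*(8237/1324) = ((1/2)*25)*(8237/1324) = (25/2)*(8237/1324) = 205925/2648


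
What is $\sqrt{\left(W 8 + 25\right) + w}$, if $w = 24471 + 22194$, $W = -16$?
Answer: $\sqrt{46562} \approx 215.78$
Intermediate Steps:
$w = 46665$
$\sqrt{\left(W 8 + 25\right) + w} = \sqrt{\left(\left(-16\right) 8 + 25\right) + 46665} = \sqrt{\left(-128 + 25\right) + 46665} = \sqrt{-103 + 46665} = \sqrt{46562}$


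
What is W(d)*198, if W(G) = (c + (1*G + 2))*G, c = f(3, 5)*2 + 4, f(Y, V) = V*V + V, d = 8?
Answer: 117216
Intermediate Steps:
f(Y, V) = V + V² (f(Y, V) = V² + V = V + V²)
c = 64 (c = (5*(1 + 5))*2 + 4 = (5*6)*2 + 4 = 30*2 + 4 = 60 + 4 = 64)
W(G) = G*(66 + G) (W(G) = (64 + (1*G + 2))*G = (64 + (G + 2))*G = (64 + (2 + G))*G = (66 + G)*G = G*(66 + G))
W(d)*198 = (8*(66 + 8))*198 = (8*74)*198 = 592*198 = 117216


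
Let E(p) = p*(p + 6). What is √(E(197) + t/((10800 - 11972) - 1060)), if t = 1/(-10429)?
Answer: √601912661162958902/3879588 ≈ 199.98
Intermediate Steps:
E(p) = p*(6 + p)
t = -1/10429 ≈ -9.5886e-5
√(E(197) + t/((10800 - 11972) - 1060)) = √(197*(6 + 197) - 1/(10429*((10800 - 11972) - 1060))) = √(197*203 - 1/(10429*(-1172 - 1060))) = √(39991 - 1/10429/(-2232)) = √(39991 - 1/10429*(-1/2232)) = √(39991 + 1/23277528) = √(930891622249/23277528) = √601912661162958902/3879588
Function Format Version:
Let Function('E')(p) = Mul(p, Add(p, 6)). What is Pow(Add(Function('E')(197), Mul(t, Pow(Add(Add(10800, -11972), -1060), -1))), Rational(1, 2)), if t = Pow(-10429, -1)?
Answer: Mul(Rational(1, 3879588), Pow(601912661162958902, Rational(1, 2))) ≈ 199.98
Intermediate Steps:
Function('E')(p) = Mul(p, Add(6, p))
t = Rational(-1, 10429) ≈ -9.5886e-5
Pow(Add(Function('E')(197), Mul(t, Pow(Add(Add(10800, -11972), -1060), -1))), Rational(1, 2)) = Pow(Add(Mul(197, Add(6, 197)), Mul(Rational(-1, 10429), Pow(Add(Add(10800, -11972), -1060), -1))), Rational(1, 2)) = Pow(Add(Mul(197, 203), Mul(Rational(-1, 10429), Pow(Add(-1172, -1060), -1))), Rational(1, 2)) = Pow(Add(39991, Mul(Rational(-1, 10429), Pow(-2232, -1))), Rational(1, 2)) = Pow(Add(39991, Mul(Rational(-1, 10429), Rational(-1, 2232))), Rational(1, 2)) = Pow(Add(39991, Rational(1, 23277528)), Rational(1, 2)) = Pow(Rational(930891622249, 23277528), Rational(1, 2)) = Mul(Rational(1, 3879588), Pow(601912661162958902, Rational(1, 2)))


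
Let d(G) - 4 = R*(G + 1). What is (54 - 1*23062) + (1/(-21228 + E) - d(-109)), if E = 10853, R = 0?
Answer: -238749501/10375 ≈ -23012.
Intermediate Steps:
d(G) = 4 (d(G) = 4 + 0*(G + 1) = 4 + 0*(1 + G) = 4 + 0 = 4)
(54 - 1*23062) + (1/(-21228 + E) - d(-109)) = (54 - 1*23062) + (1/(-21228 + 10853) - 1*4) = (54 - 23062) + (1/(-10375) - 4) = -23008 + (-1/10375 - 4) = -23008 - 41501/10375 = -238749501/10375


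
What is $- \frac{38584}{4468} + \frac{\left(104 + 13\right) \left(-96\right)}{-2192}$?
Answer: $- \frac{537368}{153029} \approx -3.5115$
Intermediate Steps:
$- \frac{38584}{4468} + \frac{\left(104 + 13\right) \left(-96\right)}{-2192} = \left(-38584\right) \frac{1}{4468} + 117 \left(-96\right) \left(- \frac{1}{2192}\right) = - \frac{9646}{1117} - - \frac{702}{137} = - \frac{9646}{1117} + \frac{702}{137} = - \frac{537368}{153029}$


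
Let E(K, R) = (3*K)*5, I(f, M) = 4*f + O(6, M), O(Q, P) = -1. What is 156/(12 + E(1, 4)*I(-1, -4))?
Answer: -52/21 ≈ -2.4762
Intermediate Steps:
I(f, M) = -1 + 4*f (I(f, M) = 4*f - 1 = -1 + 4*f)
E(K, R) = 15*K
156/(12 + E(1, 4)*I(-1, -4)) = 156/(12 + (15*1)*(-1 + 4*(-1))) = 156/(12 + 15*(-1 - 4)) = 156/(12 + 15*(-5)) = 156/(12 - 75) = 156/(-63) = 156*(-1/63) = -52/21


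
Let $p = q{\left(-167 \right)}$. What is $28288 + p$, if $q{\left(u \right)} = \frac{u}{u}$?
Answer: $28289$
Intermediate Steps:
$q{\left(u \right)} = 1$
$p = 1$
$28288 + p = 28288 + 1 = 28289$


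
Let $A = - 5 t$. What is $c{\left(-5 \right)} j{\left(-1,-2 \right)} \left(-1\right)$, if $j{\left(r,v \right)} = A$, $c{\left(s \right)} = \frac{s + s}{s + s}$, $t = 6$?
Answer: $30$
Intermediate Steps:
$c{\left(s \right)} = 1$ ($c{\left(s \right)} = \frac{2 s}{2 s} = 2 s \frac{1}{2 s} = 1$)
$A = -30$ ($A = \left(-5\right) 6 = -30$)
$j{\left(r,v \right)} = -30$
$c{\left(-5 \right)} j{\left(-1,-2 \right)} \left(-1\right) = 1 \left(-30\right) \left(-1\right) = \left(-30\right) \left(-1\right) = 30$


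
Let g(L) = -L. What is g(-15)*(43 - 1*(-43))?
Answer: 1290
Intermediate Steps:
g(-15)*(43 - 1*(-43)) = (-1*(-15))*(43 - 1*(-43)) = 15*(43 + 43) = 15*86 = 1290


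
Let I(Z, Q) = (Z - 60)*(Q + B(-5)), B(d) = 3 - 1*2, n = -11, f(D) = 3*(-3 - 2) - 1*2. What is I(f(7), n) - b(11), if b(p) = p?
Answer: 759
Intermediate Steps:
f(D) = -17 (f(D) = 3*(-5) - 2 = -15 - 2 = -17)
B(d) = 1 (B(d) = 3 - 2 = 1)
I(Z, Q) = (1 + Q)*(-60 + Z) (I(Z, Q) = (Z - 60)*(Q + 1) = (-60 + Z)*(1 + Q) = (1 + Q)*(-60 + Z))
I(f(7), n) - b(11) = (-60 - 17 - 60*(-11) - 11*(-17)) - 1*11 = (-60 - 17 + 660 + 187) - 11 = 770 - 11 = 759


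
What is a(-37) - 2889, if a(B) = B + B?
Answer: -2963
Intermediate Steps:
a(B) = 2*B
a(-37) - 2889 = 2*(-37) - 2889 = -74 - 2889 = -2963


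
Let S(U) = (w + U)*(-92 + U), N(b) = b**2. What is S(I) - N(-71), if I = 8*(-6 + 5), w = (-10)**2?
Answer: -14241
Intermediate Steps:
w = 100
I = -8 (I = 8*(-1) = -8)
S(U) = (-92 + U)*(100 + U) (S(U) = (100 + U)*(-92 + U) = (-92 + U)*(100 + U))
S(I) - N(-71) = (-9200 + (-8)**2 + 8*(-8)) - 1*(-71)**2 = (-9200 + 64 - 64) - 1*5041 = -9200 - 5041 = -14241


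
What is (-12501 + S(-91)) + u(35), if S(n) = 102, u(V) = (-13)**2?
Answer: -12230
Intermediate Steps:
u(V) = 169
(-12501 + S(-91)) + u(35) = (-12501 + 102) + 169 = -12399 + 169 = -12230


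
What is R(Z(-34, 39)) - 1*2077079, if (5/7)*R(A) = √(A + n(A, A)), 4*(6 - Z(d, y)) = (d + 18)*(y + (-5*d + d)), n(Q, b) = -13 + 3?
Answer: -2077079 + 14*√174/5 ≈ -2.0770e+6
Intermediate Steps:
n(Q, b) = -10
Z(d, y) = 6 - (18 + d)*(y - 4*d)/4 (Z(d, y) = 6 - (d + 18)*(y + (-5*d + d))/4 = 6 - (18 + d)*(y - 4*d)/4)
R(A) = 7*√(-10 + A)/5 (R(A) = 7*√(A - 10)/5 = 7*√(-10 + A)/5)
R(Z(-34, 39)) - 1*2077079 = 7*√(-10 + (6 + (-34)² + 18*(-34) - 9/2*39 - ¼*(-34)*39))/5 - 1*2077079 = 7*√(-10 + (6 + 1156 - 612 - 351/2 + 663/2))/5 - 2077079 = 7*√(-10 + 706)/5 - 2077079 = 7*√696/5 - 2077079 = 7*(2*√174)/5 - 2077079 = 14*√174/5 - 2077079 = -2077079 + 14*√174/5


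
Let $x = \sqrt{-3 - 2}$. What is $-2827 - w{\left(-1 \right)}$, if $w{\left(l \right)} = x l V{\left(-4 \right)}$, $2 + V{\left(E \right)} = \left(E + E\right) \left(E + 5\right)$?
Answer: $-2827 - 10 i \sqrt{5} \approx -2827.0 - 22.361 i$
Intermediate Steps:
$V{\left(E \right)} = -2 + 2 E \left(5 + E\right)$ ($V{\left(E \right)} = -2 + \left(E + E\right) \left(E + 5\right) = -2 + 2 E \left(5 + E\right)$)
$x = i \sqrt{5}$ ($x = \sqrt{-5} = i \sqrt{5} \approx 2.2361 i$)
$w{\left(l \right)} = - 10 i l \sqrt{5}$ ($w{\left(l \right)} = i \sqrt{5} l \left(-2 + 2 \left(-4\right)^{2} + 10 \left(-4\right)\right) = i l \sqrt{5} \left(-2 + 2 \cdot 16 - 40\right) = i l \sqrt{5} \left(-2 + 32 - 40\right) = i l \sqrt{5} \left(-10\right) = - 10 i l \sqrt{5}$)
$-2827 - w{\left(-1 \right)} = -2827 - \left(-10\right) i \left(-1\right) \sqrt{5} = -2827 - 10 i \sqrt{5}$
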